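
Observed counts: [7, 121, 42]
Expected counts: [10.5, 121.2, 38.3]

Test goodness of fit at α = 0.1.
Chi-square goodness of fit test:
H₀: observed counts match expected distribution
H₁: observed counts differ from expected distribution
df = k - 1 = 2
χ² = Σ(O - E)²/E
   = (7 - 10.5)²/10.5 + (121 - 121.2)²/121.2 + (42 - 38.3)²/38.3
   = 1.167 + 0.000 + 0.357
   = 1.52
p-value = 0.4666

Since p-value > α = 0.1, we fail to reject H₀.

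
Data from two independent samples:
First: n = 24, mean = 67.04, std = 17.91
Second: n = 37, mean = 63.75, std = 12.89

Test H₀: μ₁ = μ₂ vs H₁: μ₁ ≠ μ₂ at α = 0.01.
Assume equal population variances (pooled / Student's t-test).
Student's two-sample t-test (equal variances):
H₀: μ₁ = μ₂
H₁: μ₁ ≠ μ₂
df = n₁ + n₂ - 2 = 59
Pooled variance s_p² = [(n₁-1)s₁² + (n₂-1)s₂²] / (n₁ + n₂ - 2) = [(23)(17.91²) + (36)(12.89²)] / 59 = 226.4261
SE = √(s_p²(1/n₁ + 1/n₂)) = √(226.4261 × (1/24 + 1/37)) = 3.9439
t = (x̄₁ - x̄₂) / SE = (67.04 - 63.75) / 3.9439 = 3.29 / 3.9439 = 0.834
p-value = 0.4075

Since p-value > α = 0.01, we fail to reject H₀.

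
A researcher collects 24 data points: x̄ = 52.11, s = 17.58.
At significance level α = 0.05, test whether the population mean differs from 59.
One-sample t-test:
H₀: μ = 59
H₁: μ ≠ 59
df = n - 1 = 23
t = (x̄ - μ₀) / (s/√n) = (52.11 - 59) / (17.58/√24) = -1.920
p-value = 0.0673

Since p-value > α = 0.05, we fail to reject H₀.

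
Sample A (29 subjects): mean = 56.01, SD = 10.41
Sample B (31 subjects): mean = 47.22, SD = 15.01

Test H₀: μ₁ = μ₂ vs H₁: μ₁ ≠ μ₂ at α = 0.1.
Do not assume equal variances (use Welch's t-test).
Welch's two-sample t-test:
H₀: μ₁ = μ₂
H₁: μ₁ ≠ μ₂
s₁²/n₁ = 10.41²/29 = 3.7368,  s₂²/n₂ = 15.01²/31 = 7.2677
SE = √(s₁²/n₁ + s₂²/n₂) = √(3.7368 + 7.2677) = 3.3173
df (Welch-Satterthwaite) = (s₁²/n₁ + s₂²/n₂)² / [(s₁²/n₁)²/(n₁-1) + (s₂²/n₂)²/(n₂-1)] ≈ 53.60
t = (x̄₁ - x̄₂) / SE = (56.01 - 47.22) / 3.3173 = 8.79 / 3.3173 = 2.650
p-value = 0.0106

Since p-value < α = 0.1, we reject H₀.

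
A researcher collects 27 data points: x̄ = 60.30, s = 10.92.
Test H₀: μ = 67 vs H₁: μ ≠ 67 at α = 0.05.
One-sample t-test:
H₀: μ = 67
H₁: μ ≠ 67
df = n - 1 = 26
t = (x̄ - μ₀) / (s/√n) = (60.30 - 67) / (10.92/√27) = -3.188
p-value = 0.0037

Since p-value < α = 0.05, we reject H₀.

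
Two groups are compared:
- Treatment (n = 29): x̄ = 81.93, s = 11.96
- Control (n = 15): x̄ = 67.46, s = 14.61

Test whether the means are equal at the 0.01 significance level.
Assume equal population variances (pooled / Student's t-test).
Student's two-sample t-test (equal variances):
H₀: μ₁ = μ₂
H₁: μ₁ ≠ μ₂
df = n₁ + n₂ - 2 = 42
Pooled variance s_p² = [(n₁-1)s₁² + (n₂-1)s₂²] / (n₁ + n₂ - 2) = [(28)(11.96²) + (14)(14.61²)] / 42 = 166.5118
SE = √(s_p²(1/n₁ + 1/n₂)) = √(166.5118 × (1/29 + 1/15)) = 4.1040
t = (x̄₁ - x̄₂) / SE = (81.93 - 67.46) / 4.1040 = 14.47 / 4.1040 = 3.526
p-value = 0.0010

Since p-value < α = 0.01, we reject H₀.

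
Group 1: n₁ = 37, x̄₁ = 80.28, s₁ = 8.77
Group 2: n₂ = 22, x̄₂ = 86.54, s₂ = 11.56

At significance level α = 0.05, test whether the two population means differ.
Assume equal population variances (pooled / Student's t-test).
Student's two-sample t-test (equal variances):
H₀: μ₁ = μ₂
H₁: μ₁ ≠ μ₂
df = n₁ + n₂ - 2 = 57
Pooled variance s_p² = [(n₁-1)s₁² + (n₂-1)s₂²] / (n₁ + n₂ - 2) = [(36)(8.77²) + (21)(11.56²)] / 57 = 97.8100
SE = √(s_p²(1/n₁ + 1/n₂)) = √(97.8100 × (1/37 + 1/22)) = 2.6626
t = (x̄₁ - x̄₂) / SE = (80.28 - 86.54) / 2.6626 = -6.26 / 2.6626 = -2.351
p-value = 0.0222

Since p-value < α = 0.05, we reject H₀.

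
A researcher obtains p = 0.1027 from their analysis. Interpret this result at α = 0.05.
Since p = 0.1027 > α = 0.05, fail to reject H₀.
There is insufficient evidence to reject the null hypothesis; the result is not statistically significant at the 0.05 level.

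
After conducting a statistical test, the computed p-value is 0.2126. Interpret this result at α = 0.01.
Since p = 0.2126 > α = 0.01, fail to reject H₀.
There is insufficient evidence to reject the null hypothesis; the result is not statistically significant at the 0.01 level.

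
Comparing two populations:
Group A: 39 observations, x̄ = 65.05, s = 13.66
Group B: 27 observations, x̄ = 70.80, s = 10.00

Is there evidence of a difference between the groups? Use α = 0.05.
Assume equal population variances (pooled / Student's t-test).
Student's two-sample t-test (equal variances):
H₀: μ₁ = μ₂
H₁: μ₁ ≠ μ₂
df = n₁ + n₂ - 2 = 64
Pooled variance s_p² = [(n₁-1)s₁² + (n₂-1)s₂²] / (n₁ + n₂ - 2) = [(38)(13.66²) + (26)(10.00²)] / 64 = 151.4161
SE = √(s_p²(1/n₁ + 1/n₂)) = √(151.4161 × (1/39 + 1/27)) = 3.0807
t = (x̄₁ - x̄₂) / SE = (65.05 - 70.80) / 3.0807 = -5.75 / 3.0807 = -1.866
p-value = 0.0666

Since p-value > α = 0.05, we fail to reject H₀.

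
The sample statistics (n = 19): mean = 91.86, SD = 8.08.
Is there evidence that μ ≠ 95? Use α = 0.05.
One-sample t-test:
H₀: μ = 95
H₁: μ ≠ 95
df = n - 1 = 18
t = (x̄ - μ₀) / (s/√n) = (91.86 - 95) / (8.08/√19) = -1.694
p-value = 0.1075

Since p-value > α = 0.05, we fail to reject H₀.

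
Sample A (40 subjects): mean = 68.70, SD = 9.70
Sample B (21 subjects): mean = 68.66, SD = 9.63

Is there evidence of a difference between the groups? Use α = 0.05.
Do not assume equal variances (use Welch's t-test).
Welch's two-sample t-test:
H₀: μ₁ = μ₂
H₁: μ₁ ≠ μ₂
s₁²/n₁ = 9.70²/40 = 2.3522,  s₂²/n₂ = 9.63²/21 = 4.4160
SE = √(s₁²/n₁ + s₂²/n₂) = √(2.3522 + 4.4160) = 2.6016
df (Welch-Satterthwaite) = (s₁²/n₁ + s₂²/n₂)² / [(s₁²/n₁)²/(n₁-1) + (s₂²/n₂)²/(n₂-1)] ≈ 41.01
t = (x̄₁ - x̄₂) / SE = (68.70 - 68.66) / 2.6016 = 0.04 / 2.6016 = 0.015
p-value = 0.9878

Since p-value > α = 0.05, we fail to reject H₀.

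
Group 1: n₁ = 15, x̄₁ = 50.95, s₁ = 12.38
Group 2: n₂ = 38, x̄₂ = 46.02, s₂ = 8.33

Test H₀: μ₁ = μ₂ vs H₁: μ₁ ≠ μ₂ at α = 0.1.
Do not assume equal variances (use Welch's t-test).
Welch's two-sample t-test:
H₀: μ₁ = μ₂
H₁: μ₁ ≠ μ₂
s₁²/n₁ = 12.38²/15 = 10.2176,  s₂²/n₂ = 8.33²/38 = 1.8260
SE = √(s₁²/n₁ + s₂²/n₂) = √(10.2176 + 1.8260) = 3.4704
df (Welch-Satterthwaite) = (s₁²/n₁ + s₂²/n₂)² / [(s₁²/n₁)²/(n₁-1) + (s₂²/n₂)²/(n₂-1)] ≈ 19.22
t = (x̄₁ - x̄₂) / SE = (50.95 - 46.02) / 3.4704 = 4.93 / 3.4704 = 1.421
p-value = 0.1715

Since p-value > α = 0.1, we fail to reject H₀.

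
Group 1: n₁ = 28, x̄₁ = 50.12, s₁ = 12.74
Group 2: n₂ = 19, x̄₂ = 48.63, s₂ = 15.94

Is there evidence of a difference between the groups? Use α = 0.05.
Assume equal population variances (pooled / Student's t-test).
Student's two-sample t-test (equal variances):
H₀: μ₁ = μ₂
H₁: μ₁ ≠ μ₂
df = n₁ + n₂ - 2 = 45
Pooled variance s_p² = [(n₁-1)s₁² + (n₂-1)s₂²] / (n₁ + n₂ - 2) = [(27)(12.74²) + (18)(15.94²)] / 45 = 199.0180
SE = √(s_p²(1/n₁ + 1/n₂)) = √(199.0180 × (1/28 + 1/19)) = 4.1931
t = (x̄₁ - x̄₂) / SE = (50.12 - 48.63) / 4.1931 = 1.49 / 4.1931 = 0.355
p-value = 0.7240

Since p-value > α = 0.05, we fail to reject H₀.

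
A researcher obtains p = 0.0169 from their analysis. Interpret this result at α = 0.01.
Since p = 0.0169 > α = 0.01, fail to reject H₀.
There is insufficient evidence to reject the null hypothesis; the result is not statistically significant at the 0.01 level.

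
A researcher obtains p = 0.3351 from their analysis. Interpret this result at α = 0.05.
Since p = 0.3351 > α = 0.05, fail to reject H₀.
There is insufficient evidence to reject the null hypothesis; the result is not statistically significant at the 0.05 level.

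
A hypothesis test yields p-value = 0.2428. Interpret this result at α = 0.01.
Since p = 0.2428 > α = 0.01, fail to reject H₀.
There is insufficient evidence to reject the null hypothesis; the result is not statistically significant at the 0.01 level.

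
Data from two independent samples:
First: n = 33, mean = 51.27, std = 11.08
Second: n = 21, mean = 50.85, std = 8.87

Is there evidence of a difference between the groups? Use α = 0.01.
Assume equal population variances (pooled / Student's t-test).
Student's two-sample t-test (equal variances):
H₀: μ₁ = μ₂
H₁: μ₁ ≠ μ₂
df = n₁ + n₂ - 2 = 52
Pooled variance s_p² = [(n₁-1)s₁² + (n₂-1)s₂²] / (n₁ + n₂ - 2) = [(32)(11.08²) + (20)(8.87²)] / 52 = 105.8089
SE = √(s_p²(1/n₁ + 1/n₂)) = √(105.8089 × (1/33 + 1/21)) = 2.8714
t = (x̄₁ - x̄₂) / SE = (51.27 - 50.85) / 2.8714 = 0.42 / 2.8714 = 0.146
p-value = 0.8843

Since p-value > α = 0.01, we fail to reject H₀.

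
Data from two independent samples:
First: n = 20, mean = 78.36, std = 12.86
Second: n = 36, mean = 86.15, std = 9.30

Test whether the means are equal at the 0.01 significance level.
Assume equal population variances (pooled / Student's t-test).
Student's two-sample t-test (equal variances):
H₀: μ₁ = μ₂
H₁: μ₁ ≠ μ₂
df = n₁ + n₂ - 2 = 54
Pooled variance s_p² = [(n₁-1)s₁² + (n₂-1)s₂²] / (n₁ + n₂ - 2) = [(19)(12.86²) + (35)(9.30²)] / 54 = 114.2475
SE = √(s_p²(1/n₁ + 1/n₂)) = √(114.2475 × (1/20 + 1/36)) = 2.9809
t = (x̄₁ - x̄₂) / SE = (78.36 - 86.15) / 2.9809 = -7.79 / 2.9809 = -2.613
p-value = 0.0116

Since p-value > α = 0.01, we fail to reject H₀.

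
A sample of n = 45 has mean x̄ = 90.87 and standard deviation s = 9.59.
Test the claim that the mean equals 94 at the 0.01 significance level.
One-sample t-test:
H₀: μ = 94
H₁: μ ≠ 94
df = n - 1 = 44
t = (x̄ - μ₀) / (s/√n) = (90.87 - 94) / (9.59/√45) = -2.189
p-value = 0.0339

Since p-value > α = 0.01, we fail to reject H₀.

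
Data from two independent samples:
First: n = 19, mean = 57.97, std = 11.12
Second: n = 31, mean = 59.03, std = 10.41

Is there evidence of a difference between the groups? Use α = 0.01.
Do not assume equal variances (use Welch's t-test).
Welch's two-sample t-test:
H₀: μ₁ = μ₂
H₁: μ₁ ≠ μ₂
s₁²/n₁ = 11.12²/19 = 6.5081,  s₂²/n₂ = 10.41²/31 = 3.4957
SE = √(s₁²/n₁ + s₂²/n₂) = √(6.5081 + 3.4957) = 3.1629
df (Welch-Satterthwaite) = (s₁²/n₁ + s₂²/n₂)² / [(s₁²/n₁)²/(n₁-1) + (s₂²/n₂)²/(n₂-1)] ≈ 36.25
t = (x̄₁ - x̄₂) / SE = (57.97 - 59.03) / 3.1629 = -1.06 / 3.1629 = -0.335
p-value = 0.7395

Since p-value > α = 0.01, we fail to reject H₀.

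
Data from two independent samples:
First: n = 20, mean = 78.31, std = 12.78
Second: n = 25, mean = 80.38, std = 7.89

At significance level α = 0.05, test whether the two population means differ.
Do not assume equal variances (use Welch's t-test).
Welch's two-sample t-test:
H₀: μ₁ = μ₂
H₁: μ₁ ≠ μ₂
s₁²/n₁ = 12.78²/20 = 8.1664,  s₂²/n₂ = 7.89²/25 = 2.4901
SE = √(s₁²/n₁ + s₂²/n₂) = √(8.1664 + 2.4901) = 3.2644
df (Welch-Satterthwaite) = (s₁²/n₁ + s₂²/n₂)² / [(s₁²/n₁)²/(n₁-1) + (s₂²/n₂)²/(n₂-1)] ≈ 30.14
t = (x̄₁ - x̄₂) / SE = (78.31 - 80.38) / 3.2644 = -2.07 / 3.2644 = -0.634
p-value = 0.5308

Since p-value > α = 0.05, we fail to reject H₀.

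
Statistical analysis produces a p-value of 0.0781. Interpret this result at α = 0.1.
Since p = 0.0781 < α = 0.1, reject H₀.
There is sufficient evidence to reject the null hypothesis; the result is statistically significant at the 0.1 level.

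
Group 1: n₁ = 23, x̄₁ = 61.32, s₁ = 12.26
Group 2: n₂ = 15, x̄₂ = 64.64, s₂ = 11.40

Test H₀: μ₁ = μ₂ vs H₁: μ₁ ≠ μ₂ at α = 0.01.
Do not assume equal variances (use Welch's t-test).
Welch's two-sample t-test:
H₀: μ₁ = μ₂
H₁: μ₁ ≠ μ₂
s₁²/n₁ = 12.26²/23 = 6.5351,  s₂²/n₂ = 11.40²/15 = 8.6640
SE = √(s₁²/n₁ + s₂²/n₂) = √(6.5351 + 8.6640) = 3.8986
df (Welch-Satterthwaite) = (s₁²/n₁ + s₂²/n₂)² / [(s₁²/n₁)²/(n₁-1) + (s₂²/n₂)²/(n₂-1)] ≈ 31.63
t = (x̄₁ - x̄₂) / SE = (61.32 - 64.64) / 3.8986 = -3.32 / 3.8986 = -0.852
p-value = 0.4008

Since p-value > α = 0.01, we fail to reject H₀.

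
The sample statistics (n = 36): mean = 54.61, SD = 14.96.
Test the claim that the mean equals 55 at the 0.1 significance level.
One-sample t-test:
H₀: μ = 55
H₁: μ ≠ 55
df = n - 1 = 35
t = (x̄ - μ₀) / (s/√n) = (54.61 - 55) / (14.96/√36) = -0.156
p-value = 0.8766

Since p-value > α = 0.1, we fail to reject H₀.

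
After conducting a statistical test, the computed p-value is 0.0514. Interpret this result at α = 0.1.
Since p = 0.0514 < α = 0.1, reject H₀.
There is sufficient evidence to reject the null hypothesis; the result is statistically significant at the 0.1 level.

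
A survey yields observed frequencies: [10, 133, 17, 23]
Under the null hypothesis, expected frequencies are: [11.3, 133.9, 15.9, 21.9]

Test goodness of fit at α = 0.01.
Chi-square goodness of fit test:
H₀: observed counts match expected distribution
H₁: observed counts differ from expected distribution
df = k - 1 = 3
χ² = Σ(O - E)²/E
   = (10 - 11.3)²/11.3 + (133 - 133.9)²/133.9 + (17 - 15.9)²/15.9 + (23 - 21.9)²/21.9
   = 0.150 + 0.006 + 0.076 + 0.055
   = 0.29
p-value = 0.9625

Since p-value > α = 0.01, we fail to reject H₀.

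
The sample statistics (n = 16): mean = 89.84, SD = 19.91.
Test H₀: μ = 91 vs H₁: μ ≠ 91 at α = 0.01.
One-sample t-test:
H₀: μ = 91
H₁: μ ≠ 91
df = n - 1 = 15
t = (x̄ - μ₀) / (s/√n) = (89.84 - 91) / (19.91/√16) = -0.233
p-value = 0.8189

Since p-value > α = 0.01, we fail to reject H₀.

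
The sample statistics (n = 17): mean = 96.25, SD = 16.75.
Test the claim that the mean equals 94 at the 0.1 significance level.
One-sample t-test:
H₀: μ = 94
H₁: μ ≠ 94
df = n - 1 = 16
t = (x̄ - μ₀) / (s/√n) = (96.25 - 94) / (16.75/√17) = 0.554
p-value = 0.5873

Since p-value > α = 0.1, we fail to reject H₀.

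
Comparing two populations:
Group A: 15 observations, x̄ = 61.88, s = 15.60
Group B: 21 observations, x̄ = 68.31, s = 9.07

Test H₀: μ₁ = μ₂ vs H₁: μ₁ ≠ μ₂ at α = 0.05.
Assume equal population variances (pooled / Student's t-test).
Student's two-sample t-test (equal variances):
H₀: μ₁ = μ₂
H₁: μ₁ ≠ μ₂
df = n₁ + n₂ - 2 = 34
Pooled variance s_p² = [(n₁-1)s₁² + (n₂-1)s₂²] / (n₁ + n₂ - 2) = [(14)(15.60²) + (20)(9.07²)] / 34 = 148.5982
SE = √(s_p²(1/n₁ + 1/n₂)) = √(148.5982 × (1/15 + 1/21)) = 4.1210
t = (x̄₁ - x̄₂) / SE = (61.88 - 68.31) / 4.1210 = -6.43 / 4.1210 = -1.560
p-value = 0.1279

Since p-value > α = 0.05, we fail to reject H₀.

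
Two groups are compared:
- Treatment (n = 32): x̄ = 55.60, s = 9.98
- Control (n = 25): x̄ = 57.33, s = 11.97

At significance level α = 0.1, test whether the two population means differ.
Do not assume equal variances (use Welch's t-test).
Welch's two-sample t-test:
H₀: μ₁ = μ₂
H₁: μ₁ ≠ μ₂
s₁²/n₁ = 9.98²/32 = 3.1125,  s₂²/n₂ = 11.97²/25 = 5.7312
SE = √(s₁²/n₁ + s₂²/n₂) = √(3.1125 + 5.7312) = 2.9738
df (Welch-Satterthwaite) = (s₁²/n₁ + s₂²/n₂)² / [(s₁²/n₁)²/(n₁-1) + (s₂²/n₂)²/(n₂-1)] ≈ 46.52
t = (x̄₁ - x̄₂) / SE = (55.60 - 57.33) / 2.9738 = -1.73 / 2.9738 = -0.582
p-value = 0.5636

Since p-value > α = 0.1, we fail to reject H₀.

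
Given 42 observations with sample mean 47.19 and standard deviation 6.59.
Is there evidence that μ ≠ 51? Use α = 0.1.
One-sample t-test:
H₀: μ = 51
H₁: μ ≠ 51
df = n - 1 = 41
t = (x̄ - μ₀) / (s/√n) = (47.19 - 51) / (6.59/√42) = -3.747
p-value = 0.0006

Since p-value < α = 0.1, we reject H₀.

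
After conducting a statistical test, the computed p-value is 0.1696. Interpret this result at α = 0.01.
Since p = 0.1696 > α = 0.01, fail to reject H₀.
There is insufficient evidence to reject the null hypothesis; the result is not statistically significant at the 0.01 level.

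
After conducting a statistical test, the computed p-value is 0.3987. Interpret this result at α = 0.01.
Since p = 0.3987 > α = 0.01, fail to reject H₀.
There is insufficient evidence to reject the null hypothesis; the result is not statistically significant at the 0.01 level.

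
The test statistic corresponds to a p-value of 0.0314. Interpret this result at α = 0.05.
Since p = 0.0314 < α = 0.05, reject H₀.
There is sufficient evidence to reject the null hypothesis; the result is statistically significant at the 0.05 level.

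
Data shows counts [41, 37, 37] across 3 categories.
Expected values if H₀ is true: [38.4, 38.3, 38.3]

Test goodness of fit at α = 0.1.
Chi-square goodness of fit test:
H₀: observed counts match expected distribution
H₁: observed counts differ from expected distribution
df = k - 1 = 2
χ² = Σ(O - E)²/E
   = (41 - 38.4)²/38.4 + (37 - 38.3)²/38.3 + (37 - 38.3)²/38.3
   = 0.176 + 0.044 + 0.044
   = 0.26
p-value = 0.8762

Since p-value > α = 0.1, we fail to reject H₀.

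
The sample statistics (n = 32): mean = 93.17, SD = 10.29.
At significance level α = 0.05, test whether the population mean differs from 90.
One-sample t-test:
H₀: μ = 90
H₁: μ ≠ 90
df = n - 1 = 31
t = (x̄ - μ₀) / (s/√n) = (93.17 - 90) / (10.29/√32) = 1.743
p-value = 0.0913

Since p-value > α = 0.05, we fail to reject H₀.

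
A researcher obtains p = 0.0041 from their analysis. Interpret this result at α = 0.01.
Since p = 0.0041 < α = 0.01, reject H₀.
There is sufficient evidence to reject the null hypothesis; the result is statistically significant at the 0.01 level.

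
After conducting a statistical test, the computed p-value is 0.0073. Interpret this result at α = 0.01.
Since p = 0.0073 < α = 0.01, reject H₀.
There is sufficient evidence to reject the null hypothesis; the result is statistically significant at the 0.01 level.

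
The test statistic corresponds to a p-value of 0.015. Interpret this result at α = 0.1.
Since p = 0.015 < α = 0.1, reject H₀.
There is sufficient evidence to reject the null hypothesis; the result is statistically significant at the 0.1 level.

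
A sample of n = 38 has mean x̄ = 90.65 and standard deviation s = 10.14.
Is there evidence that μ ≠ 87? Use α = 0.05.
One-sample t-test:
H₀: μ = 87
H₁: μ ≠ 87
df = n - 1 = 37
t = (x̄ - μ₀) / (s/√n) = (90.65 - 87) / (10.14/√38) = 2.219
p-value = 0.0327

Since p-value < α = 0.05, we reject H₀.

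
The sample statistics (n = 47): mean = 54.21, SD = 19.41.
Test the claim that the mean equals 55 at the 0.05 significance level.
One-sample t-test:
H₀: μ = 55
H₁: μ ≠ 55
df = n - 1 = 46
t = (x̄ - μ₀) / (s/√n) = (54.21 - 55) / (19.41/√47) = -0.279
p-value = 0.7815

Since p-value > α = 0.05, we fail to reject H₀.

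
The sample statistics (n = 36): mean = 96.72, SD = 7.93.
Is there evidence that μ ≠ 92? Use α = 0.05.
One-sample t-test:
H₀: μ = 92
H₁: μ ≠ 92
df = n - 1 = 35
t = (x̄ - μ₀) / (s/√n) = (96.72 - 92) / (7.93/√36) = 3.571
p-value = 0.0011

Since p-value < α = 0.05, we reject H₀.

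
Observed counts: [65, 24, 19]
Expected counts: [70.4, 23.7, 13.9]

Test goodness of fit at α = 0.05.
Chi-square goodness of fit test:
H₀: observed counts match expected distribution
H₁: observed counts differ from expected distribution
df = k - 1 = 2
χ² = Σ(O - E)²/E
   = (65 - 70.4)²/70.4 + (24 - 23.7)²/23.7 + (19 - 13.9)²/13.9
   = 0.414 + 0.004 + 1.871
   = 2.29
p-value = 0.3183

Since p-value > α = 0.05, we fail to reject H₀.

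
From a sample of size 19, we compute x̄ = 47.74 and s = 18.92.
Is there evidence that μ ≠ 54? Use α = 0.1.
One-sample t-test:
H₀: μ = 54
H₁: μ ≠ 54
df = n - 1 = 18
t = (x̄ - μ₀) / (s/√n) = (47.74 - 54) / (18.92/√19) = -1.442
p-value = 0.1664

Since p-value > α = 0.1, we fail to reject H₀.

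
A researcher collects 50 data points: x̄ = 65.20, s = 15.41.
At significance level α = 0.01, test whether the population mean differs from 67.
One-sample t-test:
H₀: μ = 67
H₁: μ ≠ 67
df = n - 1 = 49
t = (x̄ - μ₀) / (s/√n) = (65.20 - 67) / (15.41/√50) = -0.826
p-value = 0.4128

Since p-value > α = 0.01, we fail to reject H₀.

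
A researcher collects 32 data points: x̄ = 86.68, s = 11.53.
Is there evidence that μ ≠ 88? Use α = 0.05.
One-sample t-test:
H₀: μ = 88
H₁: μ ≠ 88
df = n - 1 = 31
t = (x̄ - μ₀) / (s/√n) = (86.68 - 88) / (11.53/√32) = -0.648
p-value = 0.5220

Since p-value > α = 0.05, we fail to reject H₀.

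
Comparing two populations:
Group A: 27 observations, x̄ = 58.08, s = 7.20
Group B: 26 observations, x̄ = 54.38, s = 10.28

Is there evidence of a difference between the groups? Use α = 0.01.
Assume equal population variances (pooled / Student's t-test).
Student's two-sample t-test (equal variances):
H₀: μ₁ = μ₂
H₁: μ₁ ≠ μ₂
df = n₁ + n₂ - 2 = 51
Pooled variance s_p² = [(n₁-1)s₁² + (n₂-1)s₂²] / (n₁ + n₂ - 2) = [(26)(7.20²) + (25)(10.28²)] / 51 = 78.2314
SE = √(s_p²(1/n₁ + 1/n₂)) = √(78.2314 × (1/27 + 1/26)) = 2.4303
t = (x̄₁ - x̄₂) / SE = (58.08 - 54.38) / 2.4303 = 3.70 / 2.4303 = 1.522
p-value = 0.1341

Since p-value > α = 0.01, we fail to reject H₀.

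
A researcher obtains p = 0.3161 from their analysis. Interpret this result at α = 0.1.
Since p = 0.3161 > α = 0.1, fail to reject H₀.
There is insufficient evidence to reject the null hypothesis; the result is not statistically significant at the 0.1 level.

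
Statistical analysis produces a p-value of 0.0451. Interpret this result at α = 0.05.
Since p = 0.0451 < α = 0.05, reject H₀.
There is sufficient evidence to reject the null hypothesis; the result is statistically significant at the 0.05 level.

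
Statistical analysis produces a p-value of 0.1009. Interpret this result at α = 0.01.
Since p = 0.1009 > α = 0.01, fail to reject H₀.
There is insufficient evidence to reject the null hypothesis; the result is not statistically significant at the 0.01 level.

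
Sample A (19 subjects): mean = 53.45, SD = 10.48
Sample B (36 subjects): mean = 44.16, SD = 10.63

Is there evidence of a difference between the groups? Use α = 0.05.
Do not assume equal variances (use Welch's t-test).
Welch's two-sample t-test:
H₀: μ₁ = μ₂
H₁: μ₁ ≠ μ₂
s₁²/n₁ = 10.48²/19 = 5.7805,  s₂²/n₂ = 10.63²/36 = 3.1388
SE = √(s₁²/n₁ + s₂²/n₂) = √(5.7805 + 3.1388) = 2.9865
df (Welch-Satterthwaite) = (s₁²/n₁ + s₂²/n₂)² / [(s₁²/n₁)²/(n₁-1) + (s₂²/n₂)²/(n₂-1)] ≈ 37.21
t = (x̄₁ - x̄₂) / SE = (53.45 - 44.16) / 2.9865 = 9.29 / 2.9865 = 3.111
p-value = 0.0036

Since p-value < α = 0.05, we reject H₀.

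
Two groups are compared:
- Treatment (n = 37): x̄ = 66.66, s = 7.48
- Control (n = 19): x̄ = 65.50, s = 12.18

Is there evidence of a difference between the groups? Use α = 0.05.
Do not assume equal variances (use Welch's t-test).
Welch's two-sample t-test:
H₀: μ₁ = μ₂
H₁: μ₁ ≠ μ₂
s₁²/n₁ = 7.48²/37 = 1.5122,  s₂²/n₂ = 12.18²/19 = 7.8080
SE = √(s₁²/n₁ + s₂²/n₂) = √(1.5122 + 7.8080) = 3.0529
df (Welch-Satterthwaite) = (s₁²/n₁ + s₂²/n₂)² / [(s₁²/n₁)²/(n₁-1) + (s₂²/n₂)²/(n₂-1)] ≈ 25.18
t = (x̄₁ - x̄₂) / SE = (66.66 - 65.50) / 3.0529 = 1.16 / 3.0529 = 0.380
p-value = 0.7072

Since p-value > α = 0.05, we fail to reject H₀.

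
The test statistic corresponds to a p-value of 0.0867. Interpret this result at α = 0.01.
Since p = 0.0867 > α = 0.01, fail to reject H₀.
There is insufficient evidence to reject the null hypothesis; the result is not statistically significant at the 0.01 level.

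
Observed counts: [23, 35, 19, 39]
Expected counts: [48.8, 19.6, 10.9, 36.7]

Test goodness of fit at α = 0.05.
Chi-square goodness of fit test:
H₀: observed counts match expected distribution
H₁: observed counts differ from expected distribution
df = k - 1 = 3
χ² = Σ(O - E)²/E
   = (23 - 48.8)²/48.8 + (35 - 19.6)²/19.6 + (19 - 10.9)²/10.9 + (39 - 36.7)²/36.7
   = 13.640 + 12.100 + 6.019 + 0.144
   = 31.90
p-value < 0.0001

Since p-value < α = 0.05, we reject H₀.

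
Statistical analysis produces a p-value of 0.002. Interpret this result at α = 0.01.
Since p = 0.002 < α = 0.01, reject H₀.
There is sufficient evidence to reject the null hypothesis; the result is statistically significant at the 0.01 level.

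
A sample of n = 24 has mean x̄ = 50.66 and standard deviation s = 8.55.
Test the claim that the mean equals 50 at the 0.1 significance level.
One-sample t-test:
H₀: μ = 50
H₁: μ ≠ 50
df = n - 1 = 23
t = (x̄ - μ₀) / (s/√n) = (50.66 - 50) / (8.55/√24) = 0.378
p-value = 0.7088

Since p-value > α = 0.1, we fail to reject H₀.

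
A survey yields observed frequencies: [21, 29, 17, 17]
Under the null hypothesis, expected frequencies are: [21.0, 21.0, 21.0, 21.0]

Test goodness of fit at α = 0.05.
Chi-square goodness of fit test:
H₀: observed counts match expected distribution
H₁: observed counts differ from expected distribution
df = k - 1 = 3
χ² = Σ(O - E)²/E
   = (21 - 21.0)²/21.0 + (29 - 21.0)²/21.0 + (17 - 21.0)²/21.0 + (17 - 21.0)²/21.0
   = 0.000 + 3.048 + 0.762 + 0.762
   = 4.57
p-value = 0.2060

Since p-value > α = 0.05, we fail to reject H₀.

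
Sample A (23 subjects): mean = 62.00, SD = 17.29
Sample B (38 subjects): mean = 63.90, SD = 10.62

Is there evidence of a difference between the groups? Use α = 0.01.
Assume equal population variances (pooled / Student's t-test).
Student's two-sample t-test (equal variances):
H₀: μ₁ = μ₂
H₁: μ₁ ≠ μ₂
df = n₁ + n₂ - 2 = 59
Pooled variance s_p² = [(n₁-1)s₁² + (n₂-1)s₂²] / (n₁ + n₂ - 2) = [(22)(17.29²) + (37)(10.62²)] / 59 = 182.1999
SE = √(s_p²(1/n₁ + 1/n₂)) = √(182.1999 × (1/23 + 1/38)) = 3.5660
t = (x̄₁ - x̄₂) / SE = (62.00 - 63.90) / 3.5660 = -1.90 / 3.5660 = -0.533
p-value = 0.5962

Since p-value > α = 0.01, we fail to reject H₀.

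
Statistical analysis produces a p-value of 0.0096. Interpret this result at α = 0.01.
Since p = 0.0096 < α = 0.01, reject H₀.
There is sufficient evidence to reject the null hypothesis; the result is statistically significant at the 0.01 level.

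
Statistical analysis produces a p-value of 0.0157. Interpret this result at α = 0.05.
Since p = 0.0157 < α = 0.05, reject H₀.
There is sufficient evidence to reject the null hypothesis; the result is statistically significant at the 0.05 level.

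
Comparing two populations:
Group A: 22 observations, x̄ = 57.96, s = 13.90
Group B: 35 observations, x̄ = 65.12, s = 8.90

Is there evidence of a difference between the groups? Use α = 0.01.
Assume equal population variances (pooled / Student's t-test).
Student's two-sample t-test (equal variances):
H₀: μ₁ = μ₂
H₁: μ₁ ≠ μ₂
df = n₁ + n₂ - 2 = 55
Pooled variance s_p² = [(n₁-1)s₁² + (n₂-1)s₂²] / (n₁ + n₂ - 2) = [(21)(13.90²) + (34)(8.90²)] / 55 = 122.7373
SE = √(s_p²(1/n₁ + 1/n₂)) = √(122.7373 × (1/22 + 1/35)) = 3.0143
t = (x̄₁ - x̄₂) / SE = (57.96 - 65.12) / 3.0143 = -7.16 / 3.0143 = -2.375
p-value = 0.0210

Since p-value > α = 0.01, we fail to reject H₀.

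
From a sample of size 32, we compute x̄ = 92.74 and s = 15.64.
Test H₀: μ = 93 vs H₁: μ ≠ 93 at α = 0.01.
One-sample t-test:
H₀: μ = 93
H₁: μ ≠ 93
df = n - 1 = 31
t = (x̄ - μ₀) / (s/√n) = (92.74 - 93) / (15.64/√32) = -0.094
p-value = 0.9257

Since p-value > α = 0.01, we fail to reject H₀.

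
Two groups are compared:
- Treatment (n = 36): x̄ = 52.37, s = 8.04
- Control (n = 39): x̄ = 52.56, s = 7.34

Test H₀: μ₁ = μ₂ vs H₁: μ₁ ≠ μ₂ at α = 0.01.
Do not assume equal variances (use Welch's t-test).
Welch's two-sample t-test:
H₀: μ₁ = μ₂
H₁: μ₁ ≠ μ₂
s₁²/n₁ = 8.04²/36 = 1.7956,  s₂²/n₂ = 7.34²/39 = 1.3814
SE = √(s₁²/n₁ + s₂²/n₂) = √(1.7956 + 1.3814) = 1.7824
df (Welch-Satterthwaite) = (s₁²/n₁ + s₂²/n₂)² / [(s₁²/n₁)²/(n₁-1) + (s₂²/n₂)²/(n₂-1)] ≈ 70.91
t = (x̄₁ - x̄₂) / SE = (52.37 - 52.56) / 1.7824 = -0.19 / 1.7824 = -0.107
p-value = 0.9154

Since p-value > α = 0.01, we fail to reject H₀.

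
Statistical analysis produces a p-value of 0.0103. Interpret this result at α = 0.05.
Since p = 0.0103 < α = 0.05, reject H₀.
There is sufficient evidence to reject the null hypothesis; the result is statistically significant at the 0.05 level.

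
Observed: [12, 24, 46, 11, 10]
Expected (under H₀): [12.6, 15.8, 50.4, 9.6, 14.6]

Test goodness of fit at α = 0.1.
Chi-square goodness of fit test:
H₀: observed counts match expected distribution
H₁: observed counts differ from expected distribution
df = k - 1 = 4
χ² = Σ(O - E)²/E
   = (12 - 12.6)²/12.6 + (24 - 15.8)²/15.8 + (46 - 50.4)²/50.4 + (11 - 9.6)²/9.6 + (10 - 14.6)²/14.6
   = 0.029 + 4.256 + 0.384 + 0.204 + 1.449
   = 6.32
p-value = 0.1764

Since p-value > α = 0.1, we fail to reject H₀.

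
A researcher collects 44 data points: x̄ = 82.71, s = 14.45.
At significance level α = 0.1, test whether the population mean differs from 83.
One-sample t-test:
H₀: μ = 83
H₁: μ ≠ 83
df = n - 1 = 43
t = (x̄ - μ₀) / (s/√n) = (82.71 - 83) / (14.45/√44) = -0.133
p-value = 0.8947

Since p-value > α = 0.1, we fail to reject H₀.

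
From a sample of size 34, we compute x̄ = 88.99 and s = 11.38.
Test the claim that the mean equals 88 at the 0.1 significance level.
One-sample t-test:
H₀: μ = 88
H₁: μ ≠ 88
df = n - 1 = 33
t = (x̄ - μ₀) / (s/√n) = (88.99 - 88) / (11.38/√34) = 0.507
p-value = 0.6153

Since p-value > α = 0.1, we fail to reject H₀.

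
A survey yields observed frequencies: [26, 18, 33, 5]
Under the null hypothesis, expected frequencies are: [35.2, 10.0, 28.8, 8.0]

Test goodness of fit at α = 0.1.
Chi-square goodness of fit test:
H₀: observed counts match expected distribution
H₁: observed counts differ from expected distribution
df = k - 1 = 3
χ² = Σ(O - E)²/E
   = (26 - 35.2)²/35.2 + (18 - 10.0)²/10.0 + (33 - 28.8)²/28.8 + (5 - 8.0)²/8.0
   = 2.405 + 6.400 + 0.612 + 1.125
   = 10.54
p-value = 0.0145

Since p-value < α = 0.1, we reject H₀.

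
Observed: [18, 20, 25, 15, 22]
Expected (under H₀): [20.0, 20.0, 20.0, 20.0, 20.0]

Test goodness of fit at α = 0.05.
Chi-square goodness of fit test:
H₀: observed counts match expected distribution
H₁: observed counts differ from expected distribution
df = k - 1 = 4
χ² = Σ(O - E)²/E
   = (18 - 20.0)²/20.0 + (20 - 20.0)²/20.0 + (25 - 20.0)²/20.0 + (15 - 20.0)²/20.0 + (22 - 20.0)²/20.0
   = 0.200 + 0.000 + 1.250 + 1.250 + 0.200
   = 2.90
p-value = 0.5747

Since p-value > α = 0.05, we fail to reject H₀.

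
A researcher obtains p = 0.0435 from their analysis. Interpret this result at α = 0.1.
Since p = 0.0435 < α = 0.1, reject H₀.
There is sufficient evidence to reject the null hypothesis; the result is statistically significant at the 0.1 level.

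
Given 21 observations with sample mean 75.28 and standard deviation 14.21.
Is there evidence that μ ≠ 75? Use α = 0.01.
One-sample t-test:
H₀: μ = 75
H₁: μ ≠ 75
df = n - 1 = 20
t = (x̄ - μ₀) / (s/√n) = (75.28 - 75) / (14.21/√21) = 0.090
p-value = 0.9289

Since p-value > α = 0.01, we fail to reject H₀.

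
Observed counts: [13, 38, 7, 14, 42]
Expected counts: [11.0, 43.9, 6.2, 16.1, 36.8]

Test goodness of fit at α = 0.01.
Chi-square goodness of fit test:
H₀: observed counts match expected distribution
H₁: observed counts differ from expected distribution
df = k - 1 = 4
χ² = Σ(O - E)²/E
   = (13 - 11.0)²/11.0 + (38 - 43.9)²/43.9 + (7 - 6.2)²/6.2 + (14 - 16.1)²/16.1 + (42 - 36.8)²/36.8
   = 0.364 + 0.793 + 0.103 + 0.274 + 0.735
   = 2.27
p-value = 0.6865

Since p-value > α = 0.01, we fail to reject H₀.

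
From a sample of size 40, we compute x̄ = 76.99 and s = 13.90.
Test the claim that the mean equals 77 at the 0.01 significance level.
One-sample t-test:
H₀: μ = 77
H₁: μ ≠ 77
df = n - 1 = 39
t = (x̄ - μ₀) / (s/√n) = (76.99 - 77) / (13.90/√40) = -0.005
p-value = 0.9964

Since p-value > α = 0.01, we fail to reject H₀.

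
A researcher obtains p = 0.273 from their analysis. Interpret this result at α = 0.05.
Since p = 0.273 > α = 0.05, fail to reject H₀.
There is insufficient evidence to reject the null hypothesis; the result is not statistically significant at the 0.05 level.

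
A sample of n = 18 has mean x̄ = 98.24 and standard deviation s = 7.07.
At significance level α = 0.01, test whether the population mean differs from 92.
One-sample t-test:
H₀: μ = 92
H₁: μ ≠ 92
df = n - 1 = 17
t = (x̄ - μ₀) / (s/√n) = (98.24 - 92) / (7.07/√18) = 3.745
p-value = 0.0016

Since p-value < α = 0.01, we reject H₀.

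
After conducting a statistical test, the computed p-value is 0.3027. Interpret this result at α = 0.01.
Since p = 0.3027 > α = 0.01, fail to reject H₀.
There is insufficient evidence to reject the null hypothesis; the result is not statistically significant at the 0.01 level.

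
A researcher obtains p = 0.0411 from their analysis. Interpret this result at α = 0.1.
Since p = 0.0411 < α = 0.1, reject H₀.
There is sufficient evidence to reject the null hypothesis; the result is statistically significant at the 0.1 level.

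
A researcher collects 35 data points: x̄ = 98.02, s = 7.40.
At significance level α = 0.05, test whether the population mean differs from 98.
One-sample t-test:
H₀: μ = 98
H₁: μ ≠ 98
df = n - 1 = 34
t = (x̄ - μ₀) / (s/√n) = (98.02 - 98) / (7.40/√35) = 0.016
p-value = 0.9873

Since p-value > α = 0.05, we fail to reject H₀.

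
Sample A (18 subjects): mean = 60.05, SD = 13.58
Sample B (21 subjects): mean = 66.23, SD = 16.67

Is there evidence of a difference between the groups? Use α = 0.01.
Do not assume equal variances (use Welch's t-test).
Welch's two-sample t-test:
H₀: μ₁ = μ₂
H₁: μ₁ ≠ μ₂
s₁²/n₁ = 13.58²/18 = 10.2454,  s₂²/n₂ = 16.67²/21 = 13.2328
SE = √(s₁²/n₁ + s₂²/n₂) = √(10.2454 + 13.2328) = 4.8454
df (Welch-Satterthwaite) = (s₁²/n₁ + s₂²/n₂)² / [(s₁²/n₁)²/(n₁-1) + (s₂²/n₂)²/(n₂-1)] ≈ 36.92
t = (x̄₁ - x̄₂) / SE = (60.05 - 66.23) / 4.8454 = -6.18 / 4.8454 = -1.275
p-value = 0.2101

Since p-value > α = 0.01, we fail to reject H₀.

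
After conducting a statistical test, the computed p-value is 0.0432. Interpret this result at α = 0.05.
Since p = 0.0432 < α = 0.05, reject H₀.
There is sufficient evidence to reject the null hypothesis; the result is statistically significant at the 0.05 level.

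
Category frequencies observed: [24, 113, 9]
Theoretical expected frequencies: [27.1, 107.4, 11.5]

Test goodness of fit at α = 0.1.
Chi-square goodness of fit test:
H₀: observed counts match expected distribution
H₁: observed counts differ from expected distribution
df = k - 1 = 2
χ² = Σ(O - E)²/E
   = (24 - 27.1)²/27.1 + (113 - 107.4)²/107.4 + (9 - 11.5)²/11.5
   = 0.355 + 0.292 + 0.543
   = 1.19
p-value = 0.5515

Since p-value > α = 0.1, we fail to reject H₀.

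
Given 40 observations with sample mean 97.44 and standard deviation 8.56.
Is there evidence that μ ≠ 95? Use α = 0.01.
One-sample t-test:
H₀: μ = 95
H₁: μ ≠ 95
df = n - 1 = 39
t = (x̄ - μ₀) / (s/√n) = (97.44 - 95) / (8.56/√40) = 1.803
p-value = 0.0792

Since p-value > α = 0.01, we fail to reject H₀.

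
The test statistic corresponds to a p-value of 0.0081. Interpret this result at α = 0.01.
Since p = 0.0081 < α = 0.01, reject H₀.
There is sufficient evidence to reject the null hypothesis; the result is statistically significant at the 0.01 level.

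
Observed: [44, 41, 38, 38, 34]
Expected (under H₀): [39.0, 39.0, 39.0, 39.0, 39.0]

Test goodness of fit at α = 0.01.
Chi-square goodness of fit test:
H₀: observed counts match expected distribution
H₁: observed counts differ from expected distribution
df = k - 1 = 4
χ² = Σ(O - E)²/E
   = (44 - 39.0)²/39.0 + (41 - 39.0)²/39.0 + (38 - 39.0)²/39.0 + (38 - 39.0)²/39.0 + (34 - 39.0)²/39.0
   = 0.641 + 0.103 + 0.026 + 0.026 + 0.641
   = 1.44
p-value = 0.8379

Since p-value > α = 0.01, we fail to reject H₀.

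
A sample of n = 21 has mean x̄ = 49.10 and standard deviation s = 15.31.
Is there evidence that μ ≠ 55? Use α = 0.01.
One-sample t-test:
H₀: μ = 55
H₁: μ ≠ 55
df = n - 1 = 20
t = (x̄ - μ₀) / (s/√n) = (49.10 - 55) / (15.31/√21) = -1.766
p-value = 0.0927

Since p-value > α = 0.01, we fail to reject H₀.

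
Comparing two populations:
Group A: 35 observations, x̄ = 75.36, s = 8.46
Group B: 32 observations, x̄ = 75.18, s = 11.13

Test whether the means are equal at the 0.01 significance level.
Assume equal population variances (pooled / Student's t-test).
Student's two-sample t-test (equal variances):
H₀: μ₁ = μ₂
H₁: μ₁ ≠ μ₂
df = n₁ + n₂ - 2 = 65
Pooled variance s_p² = [(n₁-1)s₁² + (n₂-1)s₂²] / (n₁ + n₂ - 2) = [(34)(8.46²) + (31)(11.13²)] / 65 = 96.5172
SE = √(s_p²(1/n₁ + 1/n₂)) = √(96.5172 × (1/35 + 1/32)) = 2.4029
t = (x̄₁ - x̄₂) / SE = (75.36 - 75.18) / 2.4029 = 0.18 / 2.4029 = 0.075
p-value = 0.9405

Since p-value > α = 0.01, we fail to reject H₀.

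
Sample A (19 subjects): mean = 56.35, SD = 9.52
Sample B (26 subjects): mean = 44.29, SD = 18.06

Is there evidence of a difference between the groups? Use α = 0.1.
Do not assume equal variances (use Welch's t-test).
Welch's two-sample t-test:
H₀: μ₁ = μ₂
H₁: μ₁ ≠ μ₂
s₁²/n₁ = 9.52²/19 = 4.7700,  s₂²/n₂ = 18.06²/26 = 12.5448
SE = √(s₁²/n₁ + s₂²/n₂) = √(4.7700 + 12.5448) = 4.1611
df (Welch-Satterthwaite) = (s₁²/n₁ + s₂²/n₂)² / [(s₁²/n₁)²/(n₁-1) + (s₂²/n₂)²/(n₂-1)] ≈ 39.66
t = (x̄₁ - x̄₂) / SE = (56.35 - 44.29) / 4.1611 = 12.06 / 4.1611 = 2.898
p-value = 0.0061

Since p-value < α = 0.1, we reject H₀.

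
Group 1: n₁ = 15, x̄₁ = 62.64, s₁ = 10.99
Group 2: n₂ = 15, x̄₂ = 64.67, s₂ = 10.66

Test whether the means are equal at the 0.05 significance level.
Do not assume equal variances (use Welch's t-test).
Welch's two-sample t-test:
H₀: μ₁ = μ₂
H₁: μ₁ ≠ μ₂
s₁²/n₁ = 10.99²/15 = 8.0520,  s₂²/n₂ = 10.66²/15 = 7.5757
SE = √(s₁²/n₁ + s₂²/n₂) = √(8.0520 + 7.5757) = 3.9532
df (Welch-Satterthwaite) = (s₁²/n₁ + s₂²/n₂)² / [(s₁²/n₁)²/(n₁-1) + (s₂²/n₂)²/(n₂-1)] ≈ 27.97
t = (x̄₁ - x̄₂) / SE = (62.64 - 64.67) / 3.9532 = -2.03 / 3.9532 = -0.514
p-value = 0.6116

Since p-value > α = 0.05, we fail to reject H₀.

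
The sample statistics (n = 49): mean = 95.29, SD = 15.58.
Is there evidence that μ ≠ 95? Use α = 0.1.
One-sample t-test:
H₀: μ = 95
H₁: μ ≠ 95
df = n - 1 = 48
t = (x̄ - μ₀) / (s/√n) = (95.29 - 95) / (15.58/√49) = 0.130
p-value = 0.8969

Since p-value > α = 0.1, we fail to reject H₀.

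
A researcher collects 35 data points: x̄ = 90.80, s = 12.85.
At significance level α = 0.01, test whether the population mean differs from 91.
One-sample t-test:
H₀: μ = 91
H₁: μ ≠ 91
df = n - 1 = 34
t = (x̄ - μ₀) / (s/√n) = (90.80 - 91) / (12.85/√35) = -0.092
p-value = 0.9272

Since p-value > α = 0.01, we fail to reject H₀.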